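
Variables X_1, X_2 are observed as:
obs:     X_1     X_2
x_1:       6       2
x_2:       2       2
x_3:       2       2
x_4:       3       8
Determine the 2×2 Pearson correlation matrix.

Step 1 — column means:
  mean(X_1) = (6 + 2 + 2 + 3) / 4 = 13/4 = 3.25
  mean(X_2) = (2 + 2 + 2 + 8) / 4 = 14/4 = 3.5

Step 2 — sample variances and covariances s[i,j] = (1/(n-1)) · Σ_k (x_{k,i} - mean_i) · (x_{k,j} - mean_j), with n-1 = 3:
  s[X_1,X_1] = ((2.75)·(2.75) + (-1.25)·(-1.25) + (-1.25)·(-1.25) + (-0.25)·(-0.25)) / 3 = 10.75/3 = 3.5833
  s[X_1,X_2] = ((2.75)·(-1.5) + (-1.25)·(-1.5) + (-1.25)·(-1.5) + (-0.25)·(4.5)) / 3 = -1.5/3 = -0.5
  s[X_2,X_2] = ((-1.5)·(-1.5) + (-1.5)·(-1.5) + (-1.5)·(-1.5) + (4.5)·(4.5)) / 3 = 27/3 = 9
  Sample standard deviations s_i = √(s[i,i]):
  s(X_1) = √(3.5833) = 1.893
  s(X_2) = √(9) = 3

Step 3 — r_{ij} = s_{ij} / (s_i · s_j):
  r[X_1,X_1] = 1 (diagonal).
  r[X_1,X_2] = -0.5 / (1.893 · 3) = -0.5 / 5.6789 = -0.088
  r[X_2,X_2] = 1 (diagonal).

R is symmetric with unit diagonal. Assembling:

R = [[1, -0.088],
 [-0.088, 1]]


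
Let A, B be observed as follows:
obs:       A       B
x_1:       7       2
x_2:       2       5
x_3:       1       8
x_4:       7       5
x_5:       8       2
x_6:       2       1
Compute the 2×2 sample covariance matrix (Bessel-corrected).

Step 1 — column means:
  mean(A) = (7 + 2 + 1 + 7 + 8 + 2) / 6 = 27/6 = 4.5
  mean(B) = (2 + 5 + 8 + 5 + 2 + 1) / 6 = 23/6 = 3.8333

Step 2 — sample covariance S[i,j] = (1/(n-1)) · Σ_k (x_{k,i} - mean_i) · (x_{k,j} - mean_j), with n-1 = 5.
  S[A,A] = ((2.5)·(2.5) + (-2.5)·(-2.5) + (-3.5)·(-3.5) + (2.5)·(2.5) + (3.5)·(3.5) + (-2.5)·(-2.5)) / 5 = 49.5/5 = 9.9
  S[A,B] = ((2.5)·(-1.8333) + (-2.5)·(1.1667) + (-3.5)·(4.1667) + (2.5)·(1.1667) + (3.5)·(-1.8333) + (-2.5)·(-2.8333)) / 5 = -18.5/5 = -3.7
  S[B,B] = ((-1.8333)·(-1.8333) + (1.1667)·(1.1667) + (4.1667)·(4.1667) + (1.1667)·(1.1667) + (-1.8333)·(-1.8333) + (-2.8333)·(-2.8333)) / 5 = 34.8333/5 = 6.9667

S is symmetric (S[j,i] = S[i,j]). Assembling:

S = [[9.9, -3.7],
 [-3.7, 6.9667]]


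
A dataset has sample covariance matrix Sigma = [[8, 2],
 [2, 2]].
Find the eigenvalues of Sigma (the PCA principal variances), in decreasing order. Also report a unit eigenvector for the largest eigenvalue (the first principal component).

Step 1 — characteristic polynomial of 2×2 Sigma:
  det(Sigma - λI) = λ² - trace · λ + det = 0.
  trace = 8 + 2 = 10, det = 8·2 - (2)² = 12.
Step 2 — discriminant:
  Δ = trace² - 4·det = 100 - 48 = 52.
Step 3 — eigenvalues:
  λ = (trace ± √Δ)/2 = (10 ± 7.2111)/2,
  λ_1 = 8.6056,  λ_2 = 1.3944.

Step 4 — unit eigenvector for λ_1: solve (Sigma - λ_1 I)v = 0. First row:
  (8 - 8.6056)·v_x + (2)·v_y = 0, i.e. (-0.6056)·v_x + (2)·v_y = 0,
  so v ∝ (b, λ_1 - a) = (2, 0.6056) = u.
  ||u|| = √((2)² + (0.6056)²) = √(4.3667) ≈ 2.0897,
  v_1 = u/||u|| ≈ (0.9571, 0.2898) (||v_1|| = 1).

λ_1 = 8.6056,  λ_2 = 1.3944;  v_1 ≈ (0.9571, 0.2898)


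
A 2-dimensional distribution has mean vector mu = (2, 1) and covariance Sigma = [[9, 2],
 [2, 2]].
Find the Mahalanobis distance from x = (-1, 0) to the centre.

Step 1 — centre the observation: (x - mu) = (-3, -1).

Step 2 — invert Sigma. det(Sigma) = 9·2 - (2)² = 14.
  Sigma^{-1} = (1/det) · [[d, -b], [-b, a]] = [[0.1429, -0.1429],
 [-0.1429, 0.6429]].

Step 3 — form the quadratic (x - mu)^T · Sigma^{-1} · (x - mu):
  Sigma^{-1} · (x - mu) = (-0.2857, -0.2143).
  (x - mu)^T · [Sigma^{-1} · (x - mu)] = (-3)·(-0.2857) + (-1)·(-0.2143) = 1.0714.

Step 4 — take square root: d = √(1.0714) ≈ 1.0351.

d(x, mu) = √(1.0714) ≈ 1.0351


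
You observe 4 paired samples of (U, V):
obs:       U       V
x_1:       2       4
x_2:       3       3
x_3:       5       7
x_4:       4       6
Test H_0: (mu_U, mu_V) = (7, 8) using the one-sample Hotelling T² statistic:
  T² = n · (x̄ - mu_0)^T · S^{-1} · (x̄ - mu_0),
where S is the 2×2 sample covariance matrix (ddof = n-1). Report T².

Step 1 — sample mean vector:
  mean(U) = (2 + 3 + 5 + 4) / 4 = 14/4 = 3.5
  mean(V) = (4 + 3 + 7 + 6) / 4 = 20/4 = 5
  x̄ = (3.5, 5),  deviation x̄ - mu_0 = (3.5, 5) - (7, 8) = (-3.5, -3).

Step 2 — sample covariance matrix, S[i,j] = (1/(n-1)) · Σ_k (x_{k,i} - mean_i) · (x_{k,j} - mean_j), divisor n-1 = 3:
  S[U,U] = ((-1.5)·(-1.5) + (-0.5)·(-0.5) + (1.5)·(1.5) + (0.5)·(0.5)) / 3 = 5/3 = 1.6667
  S[U,V] = ((-1.5)·(-1) + (-0.5)·(-2) + (1.5)·(2) + (0.5)·(1)) / 3 = 6/3 = 2
  S[V,V] = ((-1)·(-1) + (-2)·(-2) + (2)·(2) + (1)·(1)) / 3 = 10/3 = 3.3333
  S = [[1.6667, 2],
 [2, 3.3333]].

Step 3 — invert S. det(S) = 1.6667·3.3333 - (2)² = 1.5556.
  S^{-1} = (1/det) · [[d, -b], [-b, a]] = [[2.1429, -1.2857],
 [-1.2857, 1.0714]].

Step 4 — quadratic form (x̄ - mu_0)^T · S^{-1} · (x̄ - mu_0):
  S^{-1} · (x̄ - mu_0) = (-3.6429, 1.2857),
  (x̄ - mu_0)^T · [...] = (-3.5)·(-3.6429) + (-3)·(1.2857) = 8.8929.

Step 5 — scale by n: T² = 4 · 8.8929 = 35.5714.

T² ≈ 35.5714


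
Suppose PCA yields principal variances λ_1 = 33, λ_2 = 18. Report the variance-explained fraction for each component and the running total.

Step 1 — total variance = trace(Sigma) = Σ λ_i = 33 + 18 = 51.

Step 2 — fraction explained by component i = λ_i / Σ λ:
  PC1: 33/51 = 0.6471
  PC2: 18/51 = 0.3529

Step 3 — cumulative fraction after k components = (λ_1 + ... + λ_k) / Σ λ:
  k = 1: 33/51 = 0.6471
  k = 2: (33 + 18)/51 = 51/51 = 1

Summary (fraction, with percent):

explained: PC1 0.6471 (64.71%), PC2 0.3529 (35.29%);  cumulative: 0.6471, 1


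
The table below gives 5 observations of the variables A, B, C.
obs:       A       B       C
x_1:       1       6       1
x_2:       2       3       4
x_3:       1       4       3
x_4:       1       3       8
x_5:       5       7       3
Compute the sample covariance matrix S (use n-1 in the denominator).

Step 1 — column means:
  mean(A) = (1 + 2 + 1 + 1 + 5) / 5 = 10/5 = 2
  mean(B) = (6 + 3 + 4 + 3 + 7) / 5 = 23/5 = 4.6
  mean(C) = (1 + 4 + 3 + 8 + 3) / 5 = 19/5 = 3.8

Step 2 — sample covariance S[i,j] = (1/(n-1)) · Σ_k (x_{k,i} - mean_i) · (x_{k,j} - mean_j), with n-1 = 4.
  S[A,A] = ((-1)·(-1) + (0)·(0) + (-1)·(-1) + (-1)·(-1) + (3)·(3)) / 4 = 12/4 = 3
  S[A,B] = ((-1)·(1.4) + (0)·(-1.6) + (-1)·(-0.6) + (-1)·(-1.6) + (3)·(2.4)) / 4 = 8/4 = 2
  S[A,C] = ((-1)·(-2.8) + (0)·(0.2) + (-1)·(-0.8) + (-1)·(4.2) + (3)·(-0.8)) / 4 = -3/4 = -0.75
  S[B,B] = ((1.4)·(1.4) + (-1.6)·(-1.6) + (-0.6)·(-0.6) + (-1.6)·(-1.6) + (2.4)·(2.4)) / 4 = 13.2/4 = 3.3
  S[B,C] = ((1.4)·(-2.8) + (-1.6)·(0.2) + (-0.6)·(-0.8) + (-1.6)·(4.2) + (2.4)·(-0.8)) / 4 = -12.4/4 = -3.1
  S[C,C] = ((-2.8)·(-2.8) + (0.2)·(0.2) + (-0.8)·(-0.8) + (4.2)·(4.2) + (-0.8)·(-0.8)) / 4 = 26.8/4 = 6.7

S is symmetric (S[j,i] = S[i,j]). Assembling:

S = [[3, 2, -0.75],
 [2, 3.3, -3.1],
 [-0.75, -3.1, 6.7]]


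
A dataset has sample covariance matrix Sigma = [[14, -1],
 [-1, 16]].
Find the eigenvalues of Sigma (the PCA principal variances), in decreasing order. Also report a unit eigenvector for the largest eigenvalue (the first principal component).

Step 1 — characteristic polynomial of 2×2 Sigma:
  det(Sigma - λI) = λ² - trace · λ + det = 0.
  trace = 14 + 16 = 30, det = 14·16 - (-1)² = 223.
Step 2 — discriminant:
  Δ = trace² - 4·det = 900 - 892 = 8.
Step 3 — eigenvalues:
  λ = (trace ± √Δ)/2 = (30 ± 2.8284)/2,
  λ_1 = 16.4142,  λ_2 = 13.5858.

Step 4 — unit eigenvector for λ_1: solve (Sigma - λ_1 I)v = 0. First row:
  (14 - 16.4142)·v_x + (-1)·v_y = 0, i.e. (-2.4142)·v_x + (-1)·v_y = 0,
  so v ∝ (b, λ_1 - a) = (-1, 2.4142); multiply by -1 so the first entry is positive: u = (1, -2.4142).
  ||u|| = √((1)² + (-2.4142)²) = √(6.8284) ≈ 2.6131,
  v_1 = u/||u|| ≈ (0.3827, -0.9239) (||v_1|| = 1).

λ_1 = 16.4142,  λ_2 = 13.5858;  v_1 ≈ (0.3827, -0.9239)


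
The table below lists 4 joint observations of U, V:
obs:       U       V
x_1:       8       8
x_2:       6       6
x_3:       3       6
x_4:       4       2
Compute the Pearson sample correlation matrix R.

Step 1 — column means:
  mean(U) = (8 + 6 + 3 + 4) / 4 = 21/4 = 5.25
  mean(V) = (8 + 6 + 6 + 2) / 4 = 22/4 = 5.5

Step 2 — sample variances and covariances s[i,j] = (1/(n-1)) · Σ_k (x_{k,i} - mean_i) · (x_{k,j} - mean_j), with n-1 = 3:
  s[U,U] = ((2.75)·(2.75) + (0.75)·(0.75) + (-2.25)·(-2.25) + (-1.25)·(-1.25)) / 3 = 14.75/3 = 4.9167
  s[U,V] = ((2.75)·(2.5) + (0.75)·(0.5) + (-2.25)·(0.5) + (-1.25)·(-3.5)) / 3 = 10.5/3 = 3.5
  s[V,V] = ((2.5)·(2.5) + (0.5)·(0.5) + (0.5)·(0.5) + (-3.5)·(-3.5)) / 3 = 19/3 = 6.3333
  Sample standard deviations s_i = √(s[i,i]):
  s(U) = √(4.9167) = 2.2174
  s(V) = √(6.3333) = 2.5166

Step 3 — r_{ij} = s_{ij} / (s_i · s_j):
  r[U,U] = 1 (diagonal).
  r[U,V] = 3.5 / (2.2174 · 2.5166) = 3.5 / 5.5802 = 0.6272
  r[V,V] = 1 (diagonal).

R is symmetric with unit diagonal. Assembling:

R = [[1, 0.6272],
 [0.6272, 1]]


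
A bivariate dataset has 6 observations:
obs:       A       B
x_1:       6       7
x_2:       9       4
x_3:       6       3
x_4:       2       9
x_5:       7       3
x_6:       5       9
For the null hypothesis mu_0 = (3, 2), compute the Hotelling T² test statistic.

Step 1 — sample mean vector:
  mean(A) = (6 + 9 + 6 + 2 + 7 + 5) / 6 = 35/6 = 5.8333
  mean(B) = (7 + 4 + 3 + 9 + 3 + 9) / 6 = 35/6 = 5.8333
  x̄ = (5.8333, 5.8333),  deviation x̄ - mu_0 = (5.8333, 5.8333) - (3, 2) = (2.8333, 3.8333).

Step 2 — sample covariance matrix, S[i,j] = (1/(n-1)) · Σ_k (x_{k,i} - mean_i) · (x_{k,j} - mean_j), divisor n-1 = 5:
  S[A,A] = ((0.1667)·(0.1667) + (3.1667)·(3.1667) + (0.1667)·(0.1667) + (-3.8333)·(-3.8333) + (1.1667)·(1.1667) + (-0.8333)·(-0.8333)) / 5 = 26.8333/5 = 5.3667
  S[A,B] = ((0.1667)·(1.1667) + (3.1667)·(-1.8333) + (0.1667)·(-2.8333) + (-3.8333)·(3.1667) + (1.1667)·(-2.8333) + (-0.8333)·(3.1667)) / 5 = -24.1667/5 = -4.8333
  S[B,B] = ((1.1667)·(1.1667) + (-1.8333)·(-1.8333) + (-2.8333)·(-2.8333) + (3.1667)·(3.1667) + (-2.8333)·(-2.8333) + (3.1667)·(3.1667)) / 5 = 40.8333/5 = 8.1667
  S = [[5.3667, -4.8333],
 [-4.8333, 8.1667]].

Step 3 — invert S. det(S) = 5.3667·8.1667 - (-4.8333)² = 20.4667.
  S^{-1} = (1/det) · [[d, -b], [-b, a]] = [[0.399, 0.2362],
 [0.2362, 0.2622]].

Step 4 — quadratic form (x̄ - mu_0)^T · S^{-1} · (x̄ - mu_0):
  S^{-1} · (x̄ - mu_0) = (2.0358, 1.6743),
  (x̄ - mu_0)^T · [...] = (2.8333)·(2.0358) + (3.8333)·(1.6743) = 12.1862.

Step 5 — scale by n: T² = 6 · 12.1862 = 73.1173.

T² ≈ 73.1173


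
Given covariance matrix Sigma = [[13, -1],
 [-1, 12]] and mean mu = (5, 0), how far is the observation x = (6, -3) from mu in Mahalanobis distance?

Step 1 — centre the observation: (x - mu) = (1, -3).

Step 2 — invert Sigma. det(Sigma) = 13·12 - (-1)² = 155.
  Sigma^{-1} = (1/det) · [[d, -b], [-b, a]] = [[0.0774, 0.0065],
 [0.0065, 0.0839]].

Step 3 — form the quadratic (x - mu)^T · Sigma^{-1} · (x - mu):
  Sigma^{-1} · (x - mu) = (0.0581, -0.2452).
  (x - mu)^T · [Sigma^{-1} · (x - mu)] = (1)·(0.0581) + (-3)·(-0.2452) = 0.7935.

Step 4 — take square root: d = √(0.7935) ≈ 0.8908.

d(x, mu) = √(0.7935) ≈ 0.8908


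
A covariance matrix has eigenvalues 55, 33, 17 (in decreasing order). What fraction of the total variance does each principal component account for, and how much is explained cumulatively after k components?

Step 1 — total variance = trace(Sigma) = Σ λ_i = 55 + 33 + 17 = 105.

Step 2 — fraction explained by component i = λ_i / Σ λ:
  PC1: 55/105 = 0.5238
  PC2: 33/105 = 0.3143
  PC3: 17/105 = 0.1619

Step 3 — cumulative fraction after k components = (λ_1 + ... + λ_k) / Σ λ:
  k = 1: 55/105 = 0.5238
  k = 2: (55 + 33)/105 = 88/105 = 0.8381
  k = 3: (55 + 33 + 17)/105 = 105/105 = 1

Summary (fraction, with percent):

explained: PC1 0.5238 (52.38%), PC2 0.3143 (31.43%), PC3 0.1619 (16.19%);  cumulative: 0.5238, 0.8381, 1


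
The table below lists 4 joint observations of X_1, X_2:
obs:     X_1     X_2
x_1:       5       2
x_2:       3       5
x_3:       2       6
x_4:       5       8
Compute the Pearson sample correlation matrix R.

Step 1 — column means:
  mean(X_1) = (5 + 3 + 2 + 5) / 4 = 15/4 = 3.75
  mean(X_2) = (2 + 5 + 6 + 8) / 4 = 21/4 = 5.25

Step 2 — sample variances and covariances s[i,j] = (1/(n-1)) · Σ_k (x_{k,i} - mean_i) · (x_{k,j} - mean_j), with n-1 = 3:
  s[X_1,X_1] = ((1.25)·(1.25) + (-0.75)·(-0.75) + (-1.75)·(-1.75) + (1.25)·(1.25)) / 3 = 6.75/3 = 2.25
  s[X_1,X_2] = ((1.25)·(-3.25) + (-0.75)·(-0.25) + (-1.75)·(0.75) + (1.25)·(2.75)) / 3 = -1.75/3 = -0.5833
  s[X_2,X_2] = ((-3.25)·(-3.25) + (-0.25)·(-0.25) + (0.75)·(0.75) + (2.75)·(2.75)) / 3 = 18.75/3 = 6.25
  Sample standard deviations s_i = √(s[i,i]):
  s(X_1) = √(2.25) = 1.5
  s(X_2) = √(6.25) = 2.5

Step 3 — r_{ij} = s_{ij} / (s_i · s_j):
  r[X_1,X_1] = 1 (diagonal).
  r[X_1,X_2] = -0.5833 / (1.5 · 2.5) = -0.5833 / 3.75 = -0.1556
  r[X_2,X_2] = 1 (diagonal).

R is symmetric with unit diagonal. Assembling:

R = [[1, -0.1556],
 [-0.1556, 1]]


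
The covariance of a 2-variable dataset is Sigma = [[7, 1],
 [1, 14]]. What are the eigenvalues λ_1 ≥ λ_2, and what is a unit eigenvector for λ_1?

Step 1 — characteristic polynomial of 2×2 Sigma:
  det(Sigma - λI) = λ² - trace · λ + det = 0.
  trace = 7 + 14 = 21, det = 7·14 - (1)² = 97.
Step 2 — discriminant:
  Δ = trace² - 4·det = 441 - 388 = 53.
Step 3 — eigenvalues:
  λ = (trace ± √Δ)/2 = (21 ± 7.2801)/2,
  λ_1 = 14.1401,  λ_2 = 6.8599.

Step 4 — unit eigenvector for λ_1: solve (Sigma - λ_1 I)v = 0. First row:
  (7 - 14.1401)·v_x + (1)·v_y = 0, i.e. (-7.1401)·v_x + (1)·v_y = 0,
  so v ∝ (b, λ_1 - a) = (1, 7.1401) = u.
  ||u|| = √((1)² + (7.1401)²) = √(51.9804) ≈ 7.2097,
  v_1 = u/||u|| ≈ (0.1387, 0.9903) (||v_1|| = 1).

λ_1 = 14.1401,  λ_2 = 6.8599;  v_1 ≈ (0.1387, 0.9903)


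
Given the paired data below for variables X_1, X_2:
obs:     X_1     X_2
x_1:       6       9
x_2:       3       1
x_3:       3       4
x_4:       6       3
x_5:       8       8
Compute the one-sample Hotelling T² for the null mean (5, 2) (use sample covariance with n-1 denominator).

Step 1 — sample mean vector:
  mean(X_1) = (6 + 3 + 3 + 6 + 8) / 5 = 26/5 = 5.2
  mean(X_2) = (9 + 1 + 4 + 3 + 8) / 5 = 25/5 = 5
  x̄ = (5.2, 5),  deviation x̄ - mu_0 = (5.2, 5) - (5, 2) = (0.2, 3).

Step 2 — sample covariance matrix, S[i,j] = (1/(n-1)) · Σ_k (x_{k,i} - mean_i) · (x_{k,j} - mean_j), divisor n-1 = 4:
  S[X_1,X_1] = ((0.8)·(0.8) + (-2.2)·(-2.2) + (-2.2)·(-2.2) + (0.8)·(0.8) + (2.8)·(2.8)) / 4 = 18.8/4 = 4.7
  S[X_1,X_2] = ((0.8)·(4) + (-2.2)·(-4) + (-2.2)·(-1) + (0.8)·(-2) + (2.8)·(3)) / 4 = 21/4 = 5.25
  S[X_2,X_2] = ((4)·(4) + (-4)·(-4) + (-1)·(-1) + (-2)·(-2) + (3)·(3)) / 4 = 46/4 = 11.5
  S = [[4.7, 5.25],
 [5.25, 11.5]].

Step 3 — invert S. det(S) = 4.7·11.5 - (5.25)² = 26.4875.
  S^{-1} = (1/det) · [[d, -b], [-b, a]] = [[0.4342, -0.1982],
 [-0.1982, 0.1774]].

Step 4 — quadratic form (x̄ - mu_0)^T · S^{-1} · (x̄ - mu_0):
  S^{-1} · (x̄ - mu_0) = (-0.5078, 0.4927),
  (x̄ - mu_0)^T · [...] = (0.2)·(-0.5078) + (3)·(0.4927) = 1.3765.

Step 5 — scale by n: T² = 5 · 1.3765 = 6.8825.

T² ≈ 6.8825


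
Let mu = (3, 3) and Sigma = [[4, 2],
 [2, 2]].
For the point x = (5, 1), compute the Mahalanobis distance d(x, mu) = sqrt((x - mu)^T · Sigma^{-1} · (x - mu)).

Step 1 — centre the observation: (x - mu) = (2, -2).

Step 2 — invert Sigma. det(Sigma) = 4·2 - (2)² = 4.
  Sigma^{-1} = (1/det) · [[d, -b], [-b, a]] = [[0.5, -0.5],
 [-0.5, 1]].

Step 3 — form the quadratic (x - mu)^T · Sigma^{-1} · (x - mu):
  Sigma^{-1} · (x - mu) = (2, -3).
  (x - mu)^T · [Sigma^{-1} · (x - mu)] = (2)·(2) + (-2)·(-3) = 10.

Step 4 — take square root: d = √(10) ≈ 3.1623.

d(x, mu) = √(10) ≈ 3.1623


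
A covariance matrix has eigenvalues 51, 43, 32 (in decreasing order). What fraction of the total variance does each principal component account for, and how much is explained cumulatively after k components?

Step 1 — total variance = trace(Sigma) = Σ λ_i = 51 + 43 + 32 = 126.

Step 2 — fraction explained by component i = λ_i / Σ λ:
  PC1: 51/126 = 0.4048
  PC2: 43/126 = 0.3413
  PC3: 32/126 = 0.254

Step 3 — cumulative fraction after k components = (λ_1 + ... + λ_k) / Σ λ:
  k = 1: 51/126 = 0.4048
  k = 2: (51 + 43)/126 = 94/126 = 0.746
  k = 3: (51 + 43 + 32)/126 = 126/126 = 1

Summary (fraction, with percent):

explained: PC1 0.4048 (40.48%), PC2 0.3413 (34.13%), PC3 0.254 (25.4%);  cumulative: 0.4048, 0.746, 1


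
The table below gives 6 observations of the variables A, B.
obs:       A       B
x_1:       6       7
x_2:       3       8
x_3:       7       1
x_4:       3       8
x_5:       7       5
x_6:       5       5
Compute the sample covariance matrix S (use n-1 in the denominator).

Step 1 — column means:
  mean(A) = (6 + 3 + 7 + 3 + 7 + 5) / 6 = 31/6 = 5.1667
  mean(B) = (7 + 8 + 1 + 8 + 5 + 5) / 6 = 34/6 = 5.6667

Step 2 — sample covariance S[i,j] = (1/(n-1)) · Σ_k (x_{k,i} - mean_i) · (x_{k,j} - mean_j), with n-1 = 5.
  S[A,A] = ((0.8333)·(0.8333) + (-2.1667)·(-2.1667) + (1.8333)·(1.8333) + (-2.1667)·(-2.1667) + (1.8333)·(1.8333) + (-0.1667)·(-0.1667)) / 5 = 16.8333/5 = 3.3667
  S[A,B] = ((0.8333)·(1.3333) + (-2.1667)·(2.3333) + (1.8333)·(-4.6667) + (-2.1667)·(2.3333) + (1.8333)·(-0.6667) + (-0.1667)·(-0.6667)) / 5 = -18.6667/5 = -3.7333
  S[B,B] = ((1.3333)·(1.3333) + (2.3333)·(2.3333) + (-4.6667)·(-4.6667) + (2.3333)·(2.3333) + (-0.6667)·(-0.6667) + (-0.6667)·(-0.6667)) / 5 = 35.3333/5 = 7.0667

S is symmetric (S[j,i] = S[i,j]). Assembling:

S = [[3.3667, -3.7333],
 [-3.7333, 7.0667]]


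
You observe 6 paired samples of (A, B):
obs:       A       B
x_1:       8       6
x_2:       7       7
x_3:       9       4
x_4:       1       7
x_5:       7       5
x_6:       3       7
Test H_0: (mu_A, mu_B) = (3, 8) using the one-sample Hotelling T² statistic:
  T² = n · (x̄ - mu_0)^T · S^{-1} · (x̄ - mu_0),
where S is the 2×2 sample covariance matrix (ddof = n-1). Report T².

Step 1 — sample mean vector:
  mean(A) = (8 + 7 + 9 + 1 + 7 + 3) / 6 = 35/6 = 5.8333
  mean(B) = (6 + 7 + 4 + 7 + 5 + 7) / 6 = 36/6 = 6
  x̄ = (5.8333, 6),  deviation x̄ - mu_0 = (5.8333, 6) - (3, 8) = (2.8333, -2).

Step 2 — sample covariance matrix, S[i,j] = (1/(n-1)) · Σ_k (x_{k,i} - mean_i) · (x_{k,j} - mean_j), divisor n-1 = 5:
  S[A,A] = ((2.1667)·(2.1667) + (1.1667)·(1.1667) + (3.1667)·(3.1667) + (-4.8333)·(-4.8333) + (1.1667)·(1.1667) + (-2.8333)·(-2.8333)) / 5 = 48.8333/5 = 9.7667
  S[A,B] = ((2.1667)·(0) + (1.1667)·(1) + (3.1667)·(-2) + (-4.8333)·(1) + (1.1667)·(-1) + (-2.8333)·(1)) / 5 = -14/5 = -2.8
  S[B,B] = ((0)·(0) + (1)·(1) + (-2)·(-2) + (1)·(1) + (-1)·(-1) + (1)·(1)) / 5 = 8/5 = 1.6
  S = [[9.7667, -2.8],
 [-2.8, 1.6]].

Step 3 — invert S. det(S) = 9.7667·1.6 - (-2.8)² = 7.7867.
  S^{-1} = (1/det) · [[d, -b], [-b, a]] = [[0.2055, 0.3596],
 [0.3596, 1.2543]].

Step 4 — quadratic form (x̄ - mu_0)^T · S^{-1} · (x̄ - mu_0):
  S^{-1} · (x̄ - mu_0) = (-0.137, -1.4897),
  (x̄ - mu_0)^T · [...] = (2.8333)·(-0.137) + (-2)·(-1.4897) = 2.5913.

Step 5 — scale by n: T² = 6 · 2.5913 = 15.5479.

T² ≈ 15.5479


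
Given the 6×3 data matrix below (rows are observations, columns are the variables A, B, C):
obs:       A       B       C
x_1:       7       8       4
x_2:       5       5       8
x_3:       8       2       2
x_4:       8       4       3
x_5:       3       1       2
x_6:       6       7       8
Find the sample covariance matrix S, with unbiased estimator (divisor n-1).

Step 1 — column means:
  mean(A) = (7 + 5 + 8 + 8 + 3 + 6) / 6 = 37/6 = 6.1667
  mean(B) = (8 + 5 + 2 + 4 + 1 + 7) / 6 = 27/6 = 4.5
  mean(C) = (4 + 8 + 2 + 3 + 2 + 8) / 6 = 27/6 = 4.5

Step 2 — sample covariance S[i,j] = (1/(n-1)) · Σ_k (x_{k,i} - mean_i) · (x_{k,j} - mean_j), with n-1 = 5.
  S[A,A] = ((0.8333)·(0.8333) + (-1.1667)·(-1.1667) + (1.8333)·(1.8333) + (1.8333)·(1.8333) + (-3.1667)·(-3.1667) + (-0.1667)·(-0.1667)) / 5 = 18.8333/5 = 3.7667
  S[A,B] = ((0.8333)·(3.5) + (-1.1667)·(0.5) + (1.8333)·(-2.5) + (1.8333)·(-0.5) + (-3.1667)·(-3.5) + (-0.1667)·(2.5)) / 5 = 7.5/5 = 1.5
  S[A,C] = ((0.8333)·(-0.5) + (-1.1667)·(3.5) + (1.8333)·(-2.5) + (1.8333)·(-1.5) + (-3.1667)·(-2.5) + (-0.1667)·(3.5)) / 5 = -4.5/5 = -0.9
  S[B,B] = ((3.5)·(3.5) + (0.5)·(0.5) + (-2.5)·(-2.5) + (-0.5)·(-0.5) + (-3.5)·(-3.5) + (2.5)·(2.5)) / 5 = 37.5/5 = 7.5
  S[B,C] = ((3.5)·(-0.5) + (0.5)·(3.5) + (-2.5)·(-2.5) + (-0.5)·(-1.5) + (-3.5)·(-2.5) + (2.5)·(3.5)) / 5 = 24.5/5 = 4.9
  S[C,C] = ((-0.5)·(-0.5) + (3.5)·(3.5) + (-2.5)·(-2.5) + (-1.5)·(-1.5) + (-2.5)·(-2.5) + (3.5)·(3.5)) / 5 = 39.5/5 = 7.9

S is symmetric (S[j,i] = S[i,j]). Assembling:

S = [[3.7667, 1.5, -0.9],
 [1.5, 7.5, 4.9],
 [-0.9, 4.9, 7.9]]


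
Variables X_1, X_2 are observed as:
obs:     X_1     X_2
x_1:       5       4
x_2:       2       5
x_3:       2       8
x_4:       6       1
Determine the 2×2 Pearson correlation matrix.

Step 1 — column means:
  mean(X_1) = (5 + 2 + 2 + 6) / 4 = 15/4 = 3.75
  mean(X_2) = (4 + 5 + 8 + 1) / 4 = 18/4 = 4.5

Step 2 — sample variances and covariances s[i,j] = (1/(n-1)) · Σ_k (x_{k,i} - mean_i) · (x_{k,j} - mean_j), with n-1 = 3:
  s[X_1,X_1] = ((1.25)·(1.25) + (-1.75)·(-1.75) + (-1.75)·(-1.75) + (2.25)·(2.25)) / 3 = 12.75/3 = 4.25
  s[X_1,X_2] = ((1.25)·(-0.5) + (-1.75)·(0.5) + (-1.75)·(3.5) + (2.25)·(-3.5)) / 3 = -15.5/3 = -5.1667
  s[X_2,X_2] = ((-0.5)·(-0.5) + (0.5)·(0.5) + (3.5)·(3.5) + (-3.5)·(-3.5)) / 3 = 25/3 = 8.3333
  Sample standard deviations s_i = √(s[i,i]):
  s(X_1) = √(4.25) = 2.0616
  s(X_2) = √(8.3333) = 2.8868

Step 3 — r_{ij} = s_{ij} / (s_i · s_j):
  r[X_1,X_1] = 1 (diagonal).
  r[X_1,X_2] = -5.1667 / (2.0616 · 2.8868) = -5.1667 / 5.9512 = -0.8682
  r[X_2,X_2] = 1 (diagonal).

R is symmetric with unit diagonal. Assembling:

R = [[1, -0.8682],
 [-0.8682, 1]]


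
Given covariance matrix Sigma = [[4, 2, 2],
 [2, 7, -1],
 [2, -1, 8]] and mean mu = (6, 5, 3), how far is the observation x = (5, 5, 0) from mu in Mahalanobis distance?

Step 1 — centre the observation: (x - mu) = (-1, 0, -3).

Step 2 — invert Sigma (cofactor / det for 3×3, or solve directly):
  Sigma^{-1} = [[0.3618, -0.1184, -0.1053],
 [-0.1184, 0.1842, 0.0526],
 [-0.1053, 0.0526, 0.1579]].

Step 3 — form the quadratic (x - mu)^T · Sigma^{-1} · (x - mu):
  Sigma^{-1} · (x - mu) = (-0.0461, -0.0395, -0.3684).
  (x - mu)^T · [Sigma^{-1} · (x - mu)] = (-1)·(-0.0461) + (0)·(-0.0395) + (-3)·(-0.3684) = 1.1513.

Step 4 — take square root: d = √(1.1513) ≈ 1.073.

d(x, mu) = √(1.1513) ≈ 1.073


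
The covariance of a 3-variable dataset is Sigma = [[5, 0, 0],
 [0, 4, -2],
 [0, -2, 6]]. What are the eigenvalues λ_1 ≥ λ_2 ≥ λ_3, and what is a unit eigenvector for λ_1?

Step 1 — characteristic polynomial p(λ) = det(λI - Sigma) = λ³ - tr·λ² + c_1·λ - det, where tr = trace, c_1 = sum of the principal 2×2 minors, det = det(Sigma):
  tr = 5 + 4 + 6 = 15,
  c_1 = (5·4 - (0)²) + (5·6 - (0)²) + (4·6 - (-2)²) = 20 + 30 + 20 = 70,
  det = 5·(4·6 - (-2)²) - (0)·((0)·6 - (-2)·(0)) + (0)·((0)·(-2) - 4·(0)) = 5·(20) - (0)·(0) + (0)·(0) = 100.
  So p(λ) = λ³ - 15λ² + 70λ - 100.
Step 2 — look for an integer root (rational root theorem: any rational root is an integer divisor of 100). Testing λ = 5:
  p(5) = 125 - 375 + 350 - 100 = 0  ✓
  Dividing out (λ - 5): p(λ) = (λ - 5)(λ² - 10λ + 20).
Step 3 — remaining eigenvalues from the quadratic λ² - 10λ + 20 = 0:
  Δ = 10² - 4·20 = 100 - 80 = 20,  λ = (10 ± √20)/2 = (10 ± 4.4721)/2 ≈ 7.2361 or 2.7639.
  Sorted: λ_1 = 7.2361,  λ_2 = 5,  λ_3 = 2.7639  (check: sum = 15 = tr ✓).

Step 4 — unit eigenvector for λ_1 ≈ 7.2361: v spans the null space of (Sigma - λ_1 I), whose rows are
  r_1 = (-2.2361, 0, 0),  r_2 = (0, -3.2361, -2),  r_3 = (0, -2, -1.2361).
  v is orthogonal to every row, so take v ∝ r_1 × r_2 = ((0)·(-2) - (0)·(-3.2361), (0)·(0) - (-2.2361)·(-2), (-2.2361)·(-3.2361) - (0)·(0)) ≈ (0, -4.4721, 7.2361).
  Rescale (multiply by -1 so the first nonzero entry is positive): u = (0, 4.4721, -7.2361).
  ||u|| = √((0)² + (4.4721)² + (-7.2361)²) = √(72.3607) ≈ 8.5065,  v_1 = u/||u|| ≈ (0, 0.5257, -0.8507) (||v_1|| = 1).

λ_1 = 7.2361,  λ_2 = 5,  λ_3 = 2.7639;  v_1 ≈ (0, 0.5257, -0.8507)


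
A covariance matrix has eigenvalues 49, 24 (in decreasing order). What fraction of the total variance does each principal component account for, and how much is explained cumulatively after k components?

Step 1 — total variance = trace(Sigma) = Σ λ_i = 49 + 24 = 73.

Step 2 — fraction explained by component i = λ_i / Σ λ:
  PC1: 49/73 = 0.6712
  PC2: 24/73 = 0.3288

Step 3 — cumulative fraction after k components = (λ_1 + ... + λ_k) / Σ λ:
  k = 1: 49/73 = 0.6712
  k = 2: (49 + 24)/73 = 73/73 = 1

Summary (fraction, with percent):

explained: PC1 0.6712 (67.12%), PC2 0.3288 (32.88%);  cumulative: 0.6712, 1


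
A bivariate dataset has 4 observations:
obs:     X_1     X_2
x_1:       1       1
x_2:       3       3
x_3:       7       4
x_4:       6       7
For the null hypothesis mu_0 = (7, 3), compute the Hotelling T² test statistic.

Step 1 — sample mean vector:
  mean(X_1) = (1 + 3 + 7 + 6) / 4 = 17/4 = 4.25
  mean(X_2) = (1 + 3 + 4 + 7) / 4 = 15/4 = 3.75
  x̄ = (4.25, 3.75),  deviation x̄ - mu_0 = (4.25, 3.75) - (7, 3) = (-2.75, 0.75).

Step 2 — sample covariance matrix, S[i,j] = (1/(n-1)) · Σ_k (x_{k,i} - mean_i) · (x_{k,j} - mean_j), divisor n-1 = 3:
  S[X_1,X_1] = ((-3.25)·(-3.25) + (-1.25)·(-1.25) + (2.75)·(2.75) + (1.75)·(1.75)) / 3 = 22.75/3 = 7.5833
  S[X_1,X_2] = ((-3.25)·(-2.75) + (-1.25)·(-0.75) + (2.75)·(0.25) + (1.75)·(3.25)) / 3 = 16.25/3 = 5.4167
  S[X_2,X_2] = ((-2.75)·(-2.75) + (-0.75)·(-0.75) + (0.25)·(0.25) + (3.25)·(3.25)) / 3 = 18.75/3 = 6.25
  S = [[7.5833, 5.4167],
 [5.4167, 6.25]].

Step 3 — invert S. det(S) = 7.5833·6.25 - (5.4167)² = 18.0556.
  S^{-1} = (1/det) · [[d, -b], [-b, a]] = [[0.3462, -0.3],
 [-0.3, 0.42]].

Step 4 — quadratic form (x̄ - mu_0)^T · S^{-1} · (x̄ - mu_0):
  S^{-1} · (x̄ - mu_0) = (-1.1769, 1.14),
  (x̄ - mu_0)^T · [...] = (-2.75)·(-1.1769) + (0.75)·(1.14) = 4.0915.

Step 5 — scale by n: T² = 4 · 4.0915 = 16.3662.

T² ≈ 16.3662


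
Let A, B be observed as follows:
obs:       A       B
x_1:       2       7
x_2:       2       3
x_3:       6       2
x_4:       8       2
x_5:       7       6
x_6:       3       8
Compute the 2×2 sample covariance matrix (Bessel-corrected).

Step 1 — column means:
  mean(A) = (2 + 2 + 6 + 8 + 7 + 3) / 6 = 28/6 = 4.6667
  mean(B) = (7 + 3 + 2 + 2 + 6 + 8) / 6 = 28/6 = 4.6667

Step 2 — sample covariance S[i,j] = (1/(n-1)) · Σ_k (x_{k,i} - mean_i) · (x_{k,j} - mean_j), with n-1 = 5.
  S[A,A] = ((-2.6667)·(-2.6667) + (-2.6667)·(-2.6667) + (1.3333)·(1.3333) + (3.3333)·(3.3333) + (2.3333)·(2.3333) + (-1.6667)·(-1.6667)) / 5 = 35.3333/5 = 7.0667
  S[A,B] = ((-2.6667)·(2.3333) + (-2.6667)·(-1.6667) + (1.3333)·(-2.6667) + (3.3333)·(-2.6667) + (2.3333)·(1.3333) + (-1.6667)·(3.3333)) / 5 = -16.6667/5 = -3.3333
  S[B,B] = ((2.3333)·(2.3333) + (-1.6667)·(-1.6667) + (-2.6667)·(-2.6667) + (-2.6667)·(-2.6667) + (1.3333)·(1.3333) + (3.3333)·(3.3333)) / 5 = 35.3333/5 = 7.0667

S is symmetric (S[j,i] = S[i,j]). Assembling:

S = [[7.0667, -3.3333],
 [-3.3333, 7.0667]]


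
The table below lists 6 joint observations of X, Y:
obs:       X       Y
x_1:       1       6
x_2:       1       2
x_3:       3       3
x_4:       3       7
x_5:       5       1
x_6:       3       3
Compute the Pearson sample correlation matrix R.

Step 1 — column means:
  mean(X) = (1 + 1 + 3 + 3 + 5 + 3) / 6 = 16/6 = 2.6667
  mean(Y) = (6 + 2 + 3 + 7 + 1 + 3) / 6 = 22/6 = 3.6667

Step 2 — sample variances and covariances s[i,j] = (1/(n-1)) · Σ_k (x_{k,i} - mean_i) · (x_{k,j} - mean_j), with n-1 = 5:
  s[X,X] = ((-1.6667)·(-1.6667) + (-1.6667)·(-1.6667) + (0.3333)·(0.3333) + (0.3333)·(0.3333) + (2.3333)·(2.3333) + (0.3333)·(0.3333)) / 5 = 11.3333/5 = 2.2667
  s[X,Y] = ((-1.6667)·(2.3333) + (-1.6667)·(-1.6667) + (0.3333)·(-0.6667) + (0.3333)·(3.3333) + (2.3333)·(-2.6667) + (0.3333)·(-0.6667)) / 5 = -6.6667/5 = -1.3333
  s[Y,Y] = ((2.3333)·(2.3333) + (-1.6667)·(-1.6667) + (-0.6667)·(-0.6667) + (3.3333)·(3.3333) + (-2.6667)·(-2.6667) + (-0.6667)·(-0.6667)) / 5 = 27.3333/5 = 5.4667
  Sample standard deviations s_i = √(s[i,i]):
  s(X) = √(2.2667) = 1.5055
  s(Y) = √(5.4667) = 2.3381

Step 3 — r_{ij} = s_{ij} / (s_i · s_j):
  r[X,X] = 1 (diagonal).
  r[X,Y] = -1.3333 / (1.5055 · 2.3381) = -1.3333 / 3.5201 = -0.3788
  r[Y,Y] = 1 (diagonal).

R is symmetric with unit diagonal. Assembling:

R = [[1, -0.3788],
 [-0.3788, 1]]


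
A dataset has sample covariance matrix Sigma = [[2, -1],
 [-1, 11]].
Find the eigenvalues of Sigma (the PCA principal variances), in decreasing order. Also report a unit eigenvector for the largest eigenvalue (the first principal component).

Step 1 — characteristic polynomial of 2×2 Sigma:
  det(Sigma - λI) = λ² - trace · λ + det = 0.
  trace = 2 + 11 = 13, det = 2·11 - (-1)² = 21.
Step 2 — discriminant:
  Δ = trace² - 4·det = 169 - 84 = 85.
Step 3 — eigenvalues:
  λ = (trace ± √Δ)/2 = (13 ± 9.2195)/2,
  λ_1 = 11.1098,  λ_2 = 1.8902.

Step 4 — unit eigenvector for λ_1: solve (Sigma - λ_1 I)v = 0. First row:
  (2 - 11.1098)·v_x + (-1)·v_y = 0, i.e. (-9.1098)·v_x + (-1)·v_y = 0,
  so v ∝ (b, λ_1 - a) = (-1, 9.1098); multiply by -1 so the first entry is positive: u = (1, -9.1098).
  ||u|| = √((1)² + (-9.1098)²) = √(83.988) ≈ 9.1645,
  v_1 = u/||u|| ≈ (0.1091, -0.994) (||v_1|| = 1).

λ_1 = 11.1098,  λ_2 = 1.8902;  v_1 ≈ (0.1091, -0.994)


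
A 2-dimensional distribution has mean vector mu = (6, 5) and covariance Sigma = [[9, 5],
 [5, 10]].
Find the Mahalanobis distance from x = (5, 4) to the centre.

Step 1 — centre the observation: (x - mu) = (-1, -1).

Step 2 — invert Sigma. det(Sigma) = 9·10 - (5)² = 65.
  Sigma^{-1} = (1/det) · [[d, -b], [-b, a]] = [[0.1538, -0.0769],
 [-0.0769, 0.1385]].

Step 3 — form the quadratic (x - mu)^T · Sigma^{-1} · (x - mu):
  Sigma^{-1} · (x - mu) = (-0.0769, -0.0615).
  (x - mu)^T · [Sigma^{-1} · (x - mu)] = (-1)·(-0.0769) + (-1)·(-0.0615) = 0.1385.

Step 4 — take square root: d = √(0.1385) ≈ 0.3721.

d(x, mu) = √(0.1385) ≈ 0.3721


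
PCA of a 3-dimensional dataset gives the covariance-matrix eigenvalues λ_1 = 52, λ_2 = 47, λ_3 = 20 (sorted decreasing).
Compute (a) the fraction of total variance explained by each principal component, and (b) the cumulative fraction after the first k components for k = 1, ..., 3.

Step 1 — total variance = trace(Sigma) = Σ λ_i = 52 + 47 + 20 = 119.

Step 2 — fraction explained by component i = λ_i / Σ λ:
  PC1: 52/119 = 0.437
  PC2: 47/119 = 0.395
  PC3: 20/119 = 0.1681

Step 3 — cumulative fraction after k components = (λ_1 + ... + λ_k) / Σ λ:
  k = 1: 52/119 = 0.437
  k = 2: (52 + 47)/119 = 99/119 = 0.8319
  k = 3: (52 + 47 + 20)/119 = 119/119 = 1

Summary (fraction, with percent):

explained: PC1 0.437 (43.7%), PC2 0.395 (39.5%), PC3 0.1681 (16.81%);  cumulative: 0.437, 0.8319, 1


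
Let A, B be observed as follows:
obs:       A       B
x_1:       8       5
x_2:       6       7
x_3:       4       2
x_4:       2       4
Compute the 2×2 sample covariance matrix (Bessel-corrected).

Step 1 — column means:
  mean(A) = (8 + 6 + 4 + 2) / 4 = 20/4 = 5
  mean(B) = (5 + 7 + 2 + 4) / 4 = 18/4 = 4.5

Step 2 — sample covariance S[i,j] = (1/(n-1)) · Σ_k (x_{k,i} - mean_i) · (x_{k,j} - mean_j), with n-1 = 3.
  S[A,A] = ((3)·(3) + (1)·(1) + (-1)·(-1) + (-3)·(-3)) / 3 = 20/3 = 6.6667
  S[A,B] = ((3)·(0.5) + (1)·(2.5) + (-1)·(-2.5) + (-3)·(-0.5)) / 3 = 8/3 = 2.6667
  S[B,B] = ((0.5)·(0.5) + (2.5)·(2.5) + (-2.5)·(-2.5) + (-0.5)·(-0.5)) / 3 = 13/3 = 4.3333

S is symmetric (S[j,i] = S[i,j]). Assembling:

S = [[6.6667, 2.6667],
 [2.6667, 4.3333]]


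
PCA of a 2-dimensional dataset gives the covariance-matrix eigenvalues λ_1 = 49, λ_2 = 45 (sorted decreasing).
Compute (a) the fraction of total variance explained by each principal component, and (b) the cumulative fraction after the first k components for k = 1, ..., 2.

Step 1 — total variance = trace(Sigma) = Σ λ_i = 49 + 45 = 94.

Step 2 — fraction explained by component i = λ_i / Σ λ:
  PC1: 49/94 = 0.5213
  PC2: 45/94 = 0.4787

Step 3 — cumulative fraction after k components = (λ_1 + ... + λ_k) / Σ λ:
  k = 1: 49/94 = 0.5213
  k = 2: (49 + 45)/94 = 94/94 = 1

Summary (fraction, with percent):

explained: PC1 0.5213 (52.13%), PC2 0.4787 (47.87%);  cumulative: 0.5213, 1


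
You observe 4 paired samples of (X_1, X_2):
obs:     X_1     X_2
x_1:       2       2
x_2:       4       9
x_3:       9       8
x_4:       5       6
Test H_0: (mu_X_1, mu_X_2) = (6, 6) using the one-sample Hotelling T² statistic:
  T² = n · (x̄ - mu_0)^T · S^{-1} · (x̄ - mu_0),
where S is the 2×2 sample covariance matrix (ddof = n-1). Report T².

Step 1 — sample mean vector:
  mean(X_1) = (2 + 4 + 9 + 5) / 4 = 20/4 = 5
  mean(X_2) = (2 + 9 + 8 + 6) / 4 = 25/4 = 6.25
  x̄ = (5, 6.25),  deviation x̄ - mu_0 = (5, 6.25) - (6, 6) = (-1, 0.25).

Step 2 — sample covariance matrix, S[i,j] = (1/(n-1)) · Σ_k (x_{k,i} - mean_i) · (x_{k,j} - mean_j), divisor n-1 = 3:
  S[X_1,X_1] = ((-3)·(-3) + (-1)·(-1) + (4)·(4) + (0)·(0)) / 3 = 26/3 = 8.6667
  S[X_1,X_2] = ((-3)·(-4.25) + (-1)·(2.75) + (4)·(1.75) + (0)·(-0.25)) / 3 = 17/3 = 5.6667
  S[X_2,X_2] = ((-4.25)·(-4.25) + (2.75)·(2.75) + (1.75)·(1.75) + (-0.25)·(-0.25)) / 3 = 28.75/3 = 9.5833
  S = [[8.6667, 5.6667],
 [5.6667, 9.5833]].

Step 3 — invert S. det(S) = 8.6667·9.5833 - (5.6667)² = 50.9444.
  S^{-1} = (1/det) · [[d, -b], [-b, a]] = [[0.1881, -0.1112],
 [-0.1112, 0.1701]].

Step 4 — quadratic form (x̄ - mu_0)^T · S^{-1} · (x̄ - mu_0):
  S^{-1} · (x̄ - mu_0) = (-0.2159, 0.1538),
  (x̄ - mu_0)^T · [...] = (-1)·(-0.2159) + (0.25)·(0.1538) = 0.2544.

Step 5 — scale by n: T² = 4 · 0.2544 = 1.0174.

T² ≈ 1.0174


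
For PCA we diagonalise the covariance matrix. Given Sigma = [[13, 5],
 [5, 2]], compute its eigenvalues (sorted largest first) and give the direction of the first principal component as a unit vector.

Step 1 — characteristic polynomial of 2×2 Sigma:
  det(Sigma - λI) = λ² - trace · λ + det = 0.
  trace = 13 + 2 = 15, det = 13·2 - (5)² = 1.
Step 2 — discriminant:
  Δ = trace² - 4·det = 225 - 4 = 221.
Step 3 — eigenvalues:
  λ = (trace ± √Δ)/2 = (15 ± 14.8661)/2,
  λ_1 = 14.933,  λ_2 = 0.067.

Step 4 — unit eigenvector for λ_1: solve (Sigma - λ_1 I)v = 0. First row:
  (13 - 14.933)·v_x + (5)·v_y = 0, i.e. (-1.933)·v_x + (5)·v_y = 0,
  so v ∝ (b, λ_1 - a) = (5, 1.933) = u.
  ||u|| = √((5)² + (1.933)²) = √(28.7366) ≈ 5.3607,
  v_1 = u/||u|| ≈ (0.9327, 0.3606) (||v_1|| = 1).

λ_1 = 14.933,  λ_2 = 0.067;  v_1 ≈ (0.9327, 0.3606)


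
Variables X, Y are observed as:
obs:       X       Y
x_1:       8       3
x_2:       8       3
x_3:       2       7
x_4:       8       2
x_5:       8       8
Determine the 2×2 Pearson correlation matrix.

Step 1 — column means:
  mean(X) = (8 + 8 + 2 + 8 + 8) / 5 = 34/5 = 6.8
  mean(Y) = (3 + 3 + 7 + 2 + 8) / 5 = 23/5 = 4.6

Step 2 — sample variances and covariances s[i,j] = (1/(n-1)) · Σ_k (x_{k,i} - mean_i) · (x_{k,j} - mean_j), with n-1 = 4:
  s[X,X] = ((1.2)·(1.2) + (1.2)·(1.2) + (-4.8)·(-4.8) + (1.2)·(1.2) + (1.2)·(1.2)) / 4 = 28.8/4 = 7.2
  s[X,Y] = ((1.2)·(-1.6) + (1.2)·(-1.6) + (-4.8)·(2.4) + (1.2)·(-2.6) + (1.2)·(3.4)) / 4 = -14.4/4 = -3.6
  s[Y,Y] = ((-1.6)·(-1.6) + (-1.6)·(-1.6) + (2.4)·(2.4) + (-2.6)·(-2.6) + (3.4)·(3.4)) / 4 = 29.2/4 = 7.3
  Sample standard deviations s_i = √(s[i,i]):
  s(X) = √(7.2) = 2.6833
  s(Y) = √(7.3) = 2.7019

Step 3 — r_{ij} = s_{ij} / (s_i · s_j):
  r[X,X] = 1 (diagonal).
  r[X,Y] = -3.6 / (2.6833 · 2.7019) = -3.6 / 7.2498 = -0.4966
  r[Y,Y] = 1 (diagonal).

R is symmetric with unit diagonal. Assembling:

R = [[1, -0.4966],
 [-0.4966, 1]]


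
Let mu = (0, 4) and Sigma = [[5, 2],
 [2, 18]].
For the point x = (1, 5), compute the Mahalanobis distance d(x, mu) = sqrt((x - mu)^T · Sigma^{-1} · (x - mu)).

Step 1 — centre the observation: (x - mu) = (1, 1).

Step 2 — invert Sigma. det(Sigma) = 5·18 - (2)² = 86.
  Sigma^{-1} = (1/det) · [[d, -b], [-b, a]] = [[0.2093, -0.0233],
 [-0.0233, 0.0581]].

Step 3 — form the quadratic (x - mu)^T · Sigma^{-1} · (x - mu):
  Sigma^{-1} · (x - mu) = (0.186, 0.0349).
  (x - mu)^T · [Sigma^{-1} · (x - mu)] = (1)·(0.186) + (1)·(0.0349) = 0.2209.

Step 4 — take square root: d = √(0.2209) ≈ 0.47.

d(x, mu) = √(0.2209) ≈ 0.47


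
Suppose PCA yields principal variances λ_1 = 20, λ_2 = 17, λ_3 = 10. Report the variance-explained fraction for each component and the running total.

Step 1 — total variance = trace(Sigma) = Σ λ_i = 20 + 17 + 10 = 47.

Step 2 — fraction explained by component i = λ_i / Σ λ:
  PC1: 20/47 = 0.4255
  PC2: 17/47 = 0.3617
  PC3: 10/47 = 0.2128

Step 3 — cumulative fraction after k components = (λ_1 + ... + λ_k) / Σ λ:
  k = 1: 20/47 = 0.4255
  k = 2: (20 + 17)/47 = 37/47 = 0.7872
  k = 3: (20 + 17 + 10)/47 = 47/47 = 1

Summary (fraction, with percent):

explained: PC1 0.4255 (42.55%), PC2 0.3617 (36.17%), PC3 0.2128 (21.28%);  cumulative: 0.4255, 0.7872, 1


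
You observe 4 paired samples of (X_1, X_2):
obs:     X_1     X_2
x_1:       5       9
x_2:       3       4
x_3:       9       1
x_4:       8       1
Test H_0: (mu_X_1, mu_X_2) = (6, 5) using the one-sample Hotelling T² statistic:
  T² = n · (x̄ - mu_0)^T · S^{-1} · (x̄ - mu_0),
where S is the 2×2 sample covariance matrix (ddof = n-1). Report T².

Step 1 — sample mean vector:
  mean(X_1) = (5 + 3 + 9 + 8) / 4 = 25/4 = 6.25
  mean(X_2) = (9 + 4 + 1 + 1) / 4 = 15/4 = 3.75
  x̄ = (6.25, 3.75),  deviation x̄ - mu_0 = (6.25, 3.75) - (6, 5) = (0.25, -1.25).

Step 2 — sample covariance matrix, S[i,j] = (1/(n-1)) · Σ_k (x_{k,i} - mean_i) · (x_{k,j} - mean_j), divisor n-1 = 3:
  S[X_1,X_1] = ((-1.25)·(-1.25) + (-3.25)·(-3.25) + (2.75)·(2.75) + (1.75)·(1.75)) / 3 = 22.75/3 = 7.5833
  S[X_1,X_2] = ((-1.25)·(5.25) + (-3.25)·(0.25) + (2.75)·(-2.75) + (1.75)·(-2.75)) / 3 = -19.75/3 = -6.5833
  S[X_2,X_2] = ((5.25)·(5.25) + (0.25)·(0.25) + (-2.75)·(-2.75) + (-2.75)·(-2.75)) / 3 = 42.75/3 = 14.25
  S = [[7.5833, -6.5833],
 [-6.5833, 14.25]].

Step 3 — invert S. det(S) = 7.5833·14.25 - (-6.5833)² = 64.7222.
  S^{-1} = (1/det) · [[d, -b], [-b, a]] = [[0.2202, 0.1017],
 [0.1017, 0.1172]].

Step 4 — quadratic form (x̄ - mu_0)^T · S^{-1} · (x̄ - mu_0):
  S^{-1} · (x̄ - mu_0) = (-0.0721, -0.121),
  (x̄ - mu_0)^T · [...] = (0.25)·(-0.0721) + (-1.25)·(-0.121) = 0.1333.

Step 5 — scale by n: T² = 4 · 0.1333 = 0.533.

T² ≈ 0.533


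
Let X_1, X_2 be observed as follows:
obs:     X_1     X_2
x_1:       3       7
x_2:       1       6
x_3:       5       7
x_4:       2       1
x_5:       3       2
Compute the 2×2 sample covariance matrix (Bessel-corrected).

Step 1 — column means:
  mean(X_1) = (3 + 1 + 5 + 2 + 3) / 5 = 14/5 = 2.8
  mean(X_2) = (7 + 6 + 7 + 1 + 2) / 5 = 23/5 = 4.6

Step 2 — sample covariance S[i,j] = (1/(n-1)) · Σ_k (x_{k,i} - mean_i) · (x_{k,j} - mean_j), with n-1 = 4.
  S[X_1,X_1] = ((0.2)·(0.2) + (-1.8)·(-1.8) + (2.2)·(2.2) + (-0.8)·(-0.8) + (0.2)·(0.2)) / 4 = 8.8/4 = 2.2
  S[X_1,X_2] = ((0.2)·(2.4) + (-1.8)·(1.4) + (2.2)·(2.4) + (-0.8)·(-3.6) + (0.2)·(-2.6)) / 4 = 5.6/4 = 1.4
  S[X_2,X_2] = ((2.4)·(2.4) + (1.4)·(1.4) + (2.4)·(2.4) + (-3.6)·(-3.6) + (-2.6)·(-2.6)) / 4 = 33.2/4 = 8.3

S is symmetric (S[j,i] = S[i,j]). Assembling:

S = [[2.2, 1.4],
 [1.4, 8.3]]


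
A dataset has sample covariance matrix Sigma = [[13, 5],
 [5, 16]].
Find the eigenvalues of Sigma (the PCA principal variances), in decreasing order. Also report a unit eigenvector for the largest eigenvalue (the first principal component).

Step 1 — characteristic polynomial of 2×2 Sigma:
  det(Sigma - λI) = λ² - trace · λ + det = 0.
  trace = 13 + 16 = 29, det = 13·16 - (5)² = 183.
Step 2 — discriminant:
  Δ = trace² - 4·det = 841 - 732 = 109.
Step 3 — eigenvalues:
  λ = (trace ± √Δ)/2 = (29 ± 10.4403)/2,
  λ_1 = 19.7202,  λ_2 = 9.2798.

Step 4 — unit eigenvector for λ_1: solve (Sigma - λ_1 I)v = 0. First row:
  (13 - 19.7202)·v_x + (5)·v_y = 0, i.e. (-6.7202)·v_x + (5)·v_y = 0,
  so v ∝ (b, λ_1 - a) = (5, 6.7202) = u.
  ||u|| = √((5)² + (6.7202)²) = √(70.1605) ≈ 8.3762,
  v_1 = u/||u|| ≈ (0.5969, 0.8023) (||v_1|| = 1).

λ_1 = 19.7202,  λ_2 = 9.2798;  v_1 ≈ (0.5969, 0.8023)
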